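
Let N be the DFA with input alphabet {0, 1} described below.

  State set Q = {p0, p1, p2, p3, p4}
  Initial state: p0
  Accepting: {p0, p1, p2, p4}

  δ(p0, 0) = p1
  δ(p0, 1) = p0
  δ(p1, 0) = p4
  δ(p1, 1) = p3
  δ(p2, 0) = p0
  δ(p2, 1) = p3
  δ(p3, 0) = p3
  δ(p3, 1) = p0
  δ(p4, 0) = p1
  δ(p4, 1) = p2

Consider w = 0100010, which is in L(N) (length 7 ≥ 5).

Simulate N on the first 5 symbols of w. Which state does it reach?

State sequence: p0 -0-> p1 -1-> p3 -0-> p3 -0-> p3 -0-> p3

After reading 5 characters, N is in state p3.
(This kind of state-tracing is the core of the pumping-lemma construction: with 5 states, pigeonhole forces a repeat within the first 5 steps.)

p3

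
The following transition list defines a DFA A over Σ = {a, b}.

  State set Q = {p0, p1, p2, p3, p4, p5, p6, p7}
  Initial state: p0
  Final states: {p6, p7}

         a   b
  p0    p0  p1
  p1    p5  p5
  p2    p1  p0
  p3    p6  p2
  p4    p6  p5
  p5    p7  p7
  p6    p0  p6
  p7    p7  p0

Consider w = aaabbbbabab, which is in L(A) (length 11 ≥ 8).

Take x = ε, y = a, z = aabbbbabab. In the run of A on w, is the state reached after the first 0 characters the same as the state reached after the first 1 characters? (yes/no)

Run of A on the first 1 characters of w = a:
  step 0: p0  (start)
  step 1: p0  (read a: p0→p0)

After x (step 0): p0. After xy (step 1): p0.
They match, so y = a drives A around a cycle from p0 back to itself; pumping y any number of times keeps A in p0 before reading z, and xyⁱz ∈ L(A) for every i ≥ 0.

yes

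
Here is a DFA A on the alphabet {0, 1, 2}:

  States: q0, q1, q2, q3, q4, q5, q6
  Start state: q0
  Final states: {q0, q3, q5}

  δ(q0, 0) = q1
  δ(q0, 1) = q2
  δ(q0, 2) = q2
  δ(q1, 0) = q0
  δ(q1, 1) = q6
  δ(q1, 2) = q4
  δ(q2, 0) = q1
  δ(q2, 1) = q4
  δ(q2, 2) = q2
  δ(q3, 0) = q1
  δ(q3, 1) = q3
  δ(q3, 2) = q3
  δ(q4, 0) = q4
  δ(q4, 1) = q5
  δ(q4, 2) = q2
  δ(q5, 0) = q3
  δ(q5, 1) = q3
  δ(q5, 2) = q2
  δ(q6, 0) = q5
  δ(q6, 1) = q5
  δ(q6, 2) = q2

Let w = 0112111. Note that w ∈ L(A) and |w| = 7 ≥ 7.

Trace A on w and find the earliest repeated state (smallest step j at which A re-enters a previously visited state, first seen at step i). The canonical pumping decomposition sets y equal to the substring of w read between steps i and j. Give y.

211

State sequence: q0 -0-> q1 -1-> q6 -1-> q5 -2-> q2 -1-> q4 -1-> q5 -1-> q3
First repeat at step 6: q5 was already visited.

So i = 3, j = 6, giving x = w[0:3] = 011, y = w[3:6] = 211, z = w[6:7] = 1.
Check: |xy| = 6 ≤ 7 and |y| = 3 ≥ 1. Reading y takes A from q5 back to q5, so every xyⁱz is accepted.
Pumping length from the standard proof: p = 7 (the number of states). The repeated state found above gives |xy| = j ≤ 7 and |y| = j − i ≥ 1.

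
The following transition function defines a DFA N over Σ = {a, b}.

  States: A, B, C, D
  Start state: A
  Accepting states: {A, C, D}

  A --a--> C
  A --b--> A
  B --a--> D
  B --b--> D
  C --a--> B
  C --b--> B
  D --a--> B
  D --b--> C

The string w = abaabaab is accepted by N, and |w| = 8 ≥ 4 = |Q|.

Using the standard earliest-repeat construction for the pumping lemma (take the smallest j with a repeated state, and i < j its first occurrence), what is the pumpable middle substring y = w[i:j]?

State sequence: A -a-> C -b-> B -a-> D -a-> B -b-> D -a-> B -a-> D -b-> C
First repeat at step 4: B was already visited.

So i = 2, j = 4, giving x = w[0:2] = ab, y = w[2:4] = aa, z = w[4:8] = baab.
Check: |xy| = 4 ≤ 4 and |y| = 2 ≥ 1. Reading y takes N from B back to B, so every xyⁱz is accepted.

aa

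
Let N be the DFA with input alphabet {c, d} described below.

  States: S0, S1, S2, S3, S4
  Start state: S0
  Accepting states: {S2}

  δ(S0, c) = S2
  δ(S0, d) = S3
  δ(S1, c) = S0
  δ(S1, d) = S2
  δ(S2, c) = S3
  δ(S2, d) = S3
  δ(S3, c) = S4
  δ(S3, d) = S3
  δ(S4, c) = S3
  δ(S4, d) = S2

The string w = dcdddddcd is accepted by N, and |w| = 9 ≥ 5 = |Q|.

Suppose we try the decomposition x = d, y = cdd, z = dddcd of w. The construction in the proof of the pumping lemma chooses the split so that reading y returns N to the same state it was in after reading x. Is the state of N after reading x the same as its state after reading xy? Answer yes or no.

yes

State sequence: S0 -d-> S3 -c-> S4 -d-> S2 -d-> S3

After x (step 1): S3. After xy (step 4): S3.
They match, so y = cdd drives N around a cycle from S3 back to itself; pumping y any number of times keeps N in S3 before reading z, and xyⁱz ∈ L(N) for every i ≥ 0.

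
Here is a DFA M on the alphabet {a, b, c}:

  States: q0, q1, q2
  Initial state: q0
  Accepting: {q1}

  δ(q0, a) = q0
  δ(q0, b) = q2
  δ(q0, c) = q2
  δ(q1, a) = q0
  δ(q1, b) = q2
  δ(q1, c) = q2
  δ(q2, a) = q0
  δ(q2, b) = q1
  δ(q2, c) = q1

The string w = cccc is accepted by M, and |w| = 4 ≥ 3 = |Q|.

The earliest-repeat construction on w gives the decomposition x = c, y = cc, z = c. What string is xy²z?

xy^2z = c·cc·cc·c = cccccc.
Reading y = cc takes M from q2 back to q2, so after x·y·y the machine is still in q2, and z then leads to the accepting state q1. Hence cccccc ∈ L(M).

cccccc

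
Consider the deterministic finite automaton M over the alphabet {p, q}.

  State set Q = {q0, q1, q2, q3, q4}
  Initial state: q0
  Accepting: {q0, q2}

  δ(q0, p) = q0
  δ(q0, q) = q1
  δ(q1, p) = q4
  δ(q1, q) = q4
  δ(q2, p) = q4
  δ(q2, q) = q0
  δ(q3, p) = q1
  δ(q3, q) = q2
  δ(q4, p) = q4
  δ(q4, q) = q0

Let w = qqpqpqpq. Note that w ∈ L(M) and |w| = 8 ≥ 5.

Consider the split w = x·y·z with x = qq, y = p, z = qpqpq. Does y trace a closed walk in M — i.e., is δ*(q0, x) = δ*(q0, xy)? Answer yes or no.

yes

State sequence: q0 -q-> q1 -q-> q4 -p-> q4

After x (step 2): q4. After xy (step 3): q4.
They match, so y = p drives M around a cycle from q4 back to itself; pumping y any number of times keeps M in q4 before reading z, and xyⁱz ∈ L(M) for every i ≥ 0.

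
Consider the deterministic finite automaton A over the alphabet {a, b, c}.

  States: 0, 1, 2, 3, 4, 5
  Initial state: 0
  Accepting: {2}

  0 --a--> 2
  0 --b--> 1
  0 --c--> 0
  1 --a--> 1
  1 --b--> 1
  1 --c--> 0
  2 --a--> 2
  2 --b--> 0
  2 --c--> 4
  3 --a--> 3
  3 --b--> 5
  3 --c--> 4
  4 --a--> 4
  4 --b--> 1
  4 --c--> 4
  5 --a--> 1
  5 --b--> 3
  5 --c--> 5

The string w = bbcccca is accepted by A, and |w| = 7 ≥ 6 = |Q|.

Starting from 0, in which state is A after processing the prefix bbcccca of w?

Run of A on the first 7 characters of w = b b c c c c a:
  step 0: 0  (start)
  step 1: 1  (read b: 0→1)
  step 2: 1  (read b: 1→1)
  step 3: 0  (read c: 1→0)
  step 4: 0  (read c: 0→0)
  step 5: 0  (read c: 0→0)
  step 6: 0  (read c: 0→0)
  step 7: 2  (read a: 0→2)

After reading 7 characters, A is in state 2.
(This kind of state-tracing is the core of the pumping-lemma construction: with 6 states, pigeonhole forces a repeat within the first 6 steps.)

2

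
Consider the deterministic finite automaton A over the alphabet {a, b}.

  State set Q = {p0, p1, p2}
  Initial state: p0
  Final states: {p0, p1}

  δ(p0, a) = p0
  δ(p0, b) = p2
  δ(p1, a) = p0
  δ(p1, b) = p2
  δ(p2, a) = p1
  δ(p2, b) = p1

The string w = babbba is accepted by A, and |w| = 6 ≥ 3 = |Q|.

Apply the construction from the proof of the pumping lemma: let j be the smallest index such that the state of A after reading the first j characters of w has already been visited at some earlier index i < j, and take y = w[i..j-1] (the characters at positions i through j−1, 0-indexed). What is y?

ab

State sequence: p0 -b-> p2 -a-> p1 -b-> p2 -b-> p1 -b-> p2 -a-> p1
First repeat at step 3: p2 was already visited.

So i = 1, j = 3, giving x = w[0:1] = b, y = w[1:3] = ab, z = w[3:6] = bba.
Check: |xy| = 3 ≤ 3 and |y| = 2 ≥ 1. Reading y takes A from p2 back to p2, so every xyⁱz is accepted.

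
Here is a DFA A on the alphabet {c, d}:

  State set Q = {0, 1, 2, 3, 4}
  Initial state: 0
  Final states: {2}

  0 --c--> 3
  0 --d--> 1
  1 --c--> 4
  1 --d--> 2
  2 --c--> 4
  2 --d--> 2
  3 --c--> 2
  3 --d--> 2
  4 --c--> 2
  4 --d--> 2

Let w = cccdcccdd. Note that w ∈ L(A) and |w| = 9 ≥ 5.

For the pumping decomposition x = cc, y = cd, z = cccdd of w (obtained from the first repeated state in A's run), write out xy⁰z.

xy⁰z = xz = cc·cccdd = cccccdd.
Reading y = cd takes A from 2 back to 2, so after x the machine is still in 2, and z then leads to the accepting state 2. Hence cccccdd ∈ L(A).

cccccdd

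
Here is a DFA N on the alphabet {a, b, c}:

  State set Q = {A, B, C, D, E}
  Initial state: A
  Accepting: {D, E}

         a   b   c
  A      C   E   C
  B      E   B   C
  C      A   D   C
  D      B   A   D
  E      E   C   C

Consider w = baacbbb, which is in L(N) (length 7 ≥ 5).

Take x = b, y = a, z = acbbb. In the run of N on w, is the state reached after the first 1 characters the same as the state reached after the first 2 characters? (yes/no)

Run of N on the first 2 characters of w = b a:
  step 0: A  (start)
  step 1: E  (read b: A→E)
  step 2: E  (read a: E→E)

After x (step 1): E. After xy (step 2): E.
They match, so y = a drives N around a cycle from E back to itself; pumping y any number of times keeps N in E before reading z, and xyⁱz ∈ L(N) for every i ≥ 0.

yes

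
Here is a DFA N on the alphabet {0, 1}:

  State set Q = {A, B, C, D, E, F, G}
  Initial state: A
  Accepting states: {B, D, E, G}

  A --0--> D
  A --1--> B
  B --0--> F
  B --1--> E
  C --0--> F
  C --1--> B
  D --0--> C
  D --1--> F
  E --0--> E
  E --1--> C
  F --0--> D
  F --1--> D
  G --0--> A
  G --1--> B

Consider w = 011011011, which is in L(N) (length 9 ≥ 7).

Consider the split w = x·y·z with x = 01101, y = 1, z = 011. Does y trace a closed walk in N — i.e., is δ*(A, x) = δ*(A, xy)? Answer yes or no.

Run of N on the first 6 characters of w = 0 1 1 0 1 1:
  step 0: A  (start)
  step 1: D  (read 0: A→D)
  step 2: F  (read 1: D→F)
  step 3: D  (read 1: F→D)
  step 4: C  (read 0: D→C)
  step 5: B  (read 1: C→B)
  step 6: E  (read 1: B→E)

After x (step 5): B. After xy (step 6): E.
They differ (B ≠ E), so y is not a cycle from the state after x; this split is not the one the pumping-lemma construction produces, and pumping y need not keep the string in L(N).

no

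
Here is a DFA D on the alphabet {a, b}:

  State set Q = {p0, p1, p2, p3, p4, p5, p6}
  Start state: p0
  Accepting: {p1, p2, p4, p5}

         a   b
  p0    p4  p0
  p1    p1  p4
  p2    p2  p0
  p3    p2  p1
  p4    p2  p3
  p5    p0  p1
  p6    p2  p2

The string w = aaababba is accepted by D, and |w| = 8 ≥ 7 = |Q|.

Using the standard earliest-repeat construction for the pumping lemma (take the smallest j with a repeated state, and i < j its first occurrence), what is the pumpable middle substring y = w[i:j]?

Run of D on w = a a a b a b b a:
  step 0: p0  (start)
  step 1: p4  (read a: p0→p4)
  step 2: p2  (read a: p4→p2)
  step 3: p2  (read a: p2→p2)   ← first repeat (p2 seen earlier)
  step 4: p0  (read b: p2→p0)
  step 5: p4  (read a: p0→p4)
  step 6: p3  (read b: p4→p3)
  step 7: p1  (read b: p3→p1)
  step 8: p1  (read a: p1→p1)

So i = 2, j = 3, giving x = w[0:2] = aa, y = w[2:3] = a, z = w[3:8] = babba.
Check: |xy| = 3 ≤ 7 and |y| = 1 ≥ 1. Reading y takes D from p2 back to p2, so every xyⁱz is accepted.

a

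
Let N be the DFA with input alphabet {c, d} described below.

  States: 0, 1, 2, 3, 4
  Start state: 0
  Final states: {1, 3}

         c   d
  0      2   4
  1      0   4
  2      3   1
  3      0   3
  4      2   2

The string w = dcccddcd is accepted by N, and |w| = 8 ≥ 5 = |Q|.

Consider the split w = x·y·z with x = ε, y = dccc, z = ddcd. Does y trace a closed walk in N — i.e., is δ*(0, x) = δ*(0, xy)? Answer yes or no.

State sequence: 0 -d-> 4 -c-> 2 -c-> 3 -c-> 0

After x (step 0): 0. After xy (step 4): 0.
They match, so y = dccc drives N around a cycle from 0 back to itself; pumping y any number of times keeps N in 0 before reading z, and xyⁱz ∈ L(N) for every i ≥ 0.

yes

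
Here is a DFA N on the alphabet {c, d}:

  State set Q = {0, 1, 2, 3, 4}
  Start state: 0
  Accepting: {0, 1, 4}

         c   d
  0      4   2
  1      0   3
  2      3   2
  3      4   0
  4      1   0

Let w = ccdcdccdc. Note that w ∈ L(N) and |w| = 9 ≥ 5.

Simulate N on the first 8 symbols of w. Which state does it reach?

Run of N on the first 8 characters of w = c c d c d c c d:
  step 0: 0  (start)
  step 1: 4  (read c: 0→4)
  step 2: 1  (read c: 4→1)
  step 3: 3  (read d: 1→3)
  step 4: 4  (read c: 3→4)
  step 5: 0  (read d: 4→0)
  step 6: 4  (read c: 0→4)
  step 7: 1  (read c: 4→1)
  step 8: 3  (read d: 1→3)

After reading 8 characters, N is in state 3.

3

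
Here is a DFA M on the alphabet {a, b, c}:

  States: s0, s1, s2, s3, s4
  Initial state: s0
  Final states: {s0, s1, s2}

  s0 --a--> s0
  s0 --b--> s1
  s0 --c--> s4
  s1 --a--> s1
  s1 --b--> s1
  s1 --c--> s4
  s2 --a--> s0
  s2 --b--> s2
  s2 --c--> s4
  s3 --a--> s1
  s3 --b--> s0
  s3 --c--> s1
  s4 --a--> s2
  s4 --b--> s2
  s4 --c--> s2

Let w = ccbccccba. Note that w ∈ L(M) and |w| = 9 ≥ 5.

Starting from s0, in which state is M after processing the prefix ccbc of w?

Run of M on the first 4 characters of w = c c b c:
  step 0: s0  (start)
  step 1: s4  (read c: s0→s4)
  step 2: s2  (read c: s4→s2)
  step 3: s2  (read b: s2→s2)
  step 4: s4  (read c: s2→s4)

After reading 4 characters, M is in state s4.

s4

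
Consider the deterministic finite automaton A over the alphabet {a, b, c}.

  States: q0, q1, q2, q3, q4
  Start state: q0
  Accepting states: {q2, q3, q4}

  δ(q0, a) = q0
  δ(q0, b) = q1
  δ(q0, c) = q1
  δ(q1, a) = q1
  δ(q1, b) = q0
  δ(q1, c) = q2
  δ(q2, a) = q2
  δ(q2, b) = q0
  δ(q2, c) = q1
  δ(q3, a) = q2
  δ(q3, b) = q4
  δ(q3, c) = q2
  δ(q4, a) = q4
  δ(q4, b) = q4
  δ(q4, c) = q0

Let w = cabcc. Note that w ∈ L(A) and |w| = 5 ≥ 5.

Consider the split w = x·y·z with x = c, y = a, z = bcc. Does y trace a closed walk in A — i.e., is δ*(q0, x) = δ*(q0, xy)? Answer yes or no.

State sequence: q0 -c-> q1 -a-> q1

After x (step 1): q1. After xy (step 2): q1.
They match, so y = a drives A around a cycle from q1 back to itself; pumping y any number of times keeps A in q1 before reading z, and xyⁱz ∈ L(A) for every i ≥ 0.

yes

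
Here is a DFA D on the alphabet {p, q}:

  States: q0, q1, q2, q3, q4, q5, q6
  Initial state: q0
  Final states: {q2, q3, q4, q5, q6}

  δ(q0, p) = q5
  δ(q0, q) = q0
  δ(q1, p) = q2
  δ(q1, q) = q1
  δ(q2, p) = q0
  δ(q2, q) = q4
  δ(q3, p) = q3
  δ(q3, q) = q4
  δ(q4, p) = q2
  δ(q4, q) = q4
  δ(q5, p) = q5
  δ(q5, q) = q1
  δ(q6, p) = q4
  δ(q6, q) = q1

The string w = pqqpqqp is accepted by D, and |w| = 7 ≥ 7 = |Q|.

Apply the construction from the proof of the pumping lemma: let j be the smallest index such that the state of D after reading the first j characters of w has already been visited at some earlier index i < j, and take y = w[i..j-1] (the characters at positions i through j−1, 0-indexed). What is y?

q

Run of D on w = p q q p q q p:
  step 0: q0  (start)
  step 1: q5  (read p: q0→q5)
  step 2: q1  (read q: q5→q1)
  step 3: q1  (read q: q1→q1)   ← first repeat (q1 seen earlier)
  step 4: q2  (read p: q1→q2)
  step 5: q4  (read q: q2→q4)
  step 6: q4  (read q: q4→q4)
  step 7: q2  (read p: q4→q2)

So i = 2, j = 3, giving x = w[0:2] = pq, y = w[2:3] = q, z = w[3:7] = pqqp.
Check: |xy| = 3 ≤ 7 and |y| = 1 ≥ 1. Reading y takes D from q1 back to q1, so every xyⁱz is accepted.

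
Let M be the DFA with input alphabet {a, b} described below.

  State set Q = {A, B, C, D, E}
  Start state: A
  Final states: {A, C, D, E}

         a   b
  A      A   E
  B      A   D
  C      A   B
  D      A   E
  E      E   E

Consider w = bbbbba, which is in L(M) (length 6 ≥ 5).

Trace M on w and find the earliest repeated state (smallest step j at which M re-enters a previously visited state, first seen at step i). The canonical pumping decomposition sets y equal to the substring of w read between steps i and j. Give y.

Run of M on w = b b b b b a:
  step 0: A  (start)
  step 1: E  (read b: A→E)
  step 2: E  (read b: E→E)   ← first repeat (E seen earlier)
  step 3: E  (read b: E→E)
  step 4: E  (read b: E→E)
  step 5: E  (read b: E→E)
  step 6: E  (read a: E→E)

So i = 1, j = 2, giving x = w[0:1] = b, y = w[1:2] = b, z = w[2:6] = bbba.
Check: |xy| = 2 ≤ 5 and |y| = 1 ≥ 1. Reading y takes M from E back to E, so every xyⁱz is accepted.

b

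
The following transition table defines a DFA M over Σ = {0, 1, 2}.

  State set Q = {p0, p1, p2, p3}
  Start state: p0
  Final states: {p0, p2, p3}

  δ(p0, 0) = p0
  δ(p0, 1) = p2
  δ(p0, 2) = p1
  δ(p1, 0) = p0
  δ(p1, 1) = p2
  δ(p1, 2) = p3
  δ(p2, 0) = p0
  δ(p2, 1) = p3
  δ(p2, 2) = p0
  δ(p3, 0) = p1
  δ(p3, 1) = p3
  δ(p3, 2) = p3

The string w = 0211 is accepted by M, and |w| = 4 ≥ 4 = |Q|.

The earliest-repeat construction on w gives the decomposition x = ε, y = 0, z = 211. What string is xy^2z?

xy^2z = ε·0·0·211 = 00211.
Reading y = 0 takes M from p0 back to p0, so after x·y·y the machine is still in p0, and z then leads to the accepting state p3. Hence 00211 ∈ L(M).

00211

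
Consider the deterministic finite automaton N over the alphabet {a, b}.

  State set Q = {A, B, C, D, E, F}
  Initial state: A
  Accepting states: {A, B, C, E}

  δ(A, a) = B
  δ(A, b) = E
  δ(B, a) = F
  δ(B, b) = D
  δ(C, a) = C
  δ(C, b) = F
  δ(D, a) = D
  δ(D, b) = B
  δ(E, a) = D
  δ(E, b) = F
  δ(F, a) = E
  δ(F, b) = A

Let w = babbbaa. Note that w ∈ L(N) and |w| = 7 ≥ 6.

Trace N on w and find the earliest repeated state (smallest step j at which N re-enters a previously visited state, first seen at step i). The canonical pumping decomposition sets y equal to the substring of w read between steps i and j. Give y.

Run of N on w = b a b b b a a:
  step 0: A  (start)
  step 1: E  (read b: A→E)
  step 2: D  (read a: E→D)
  step 3: B  (read b: D→B)
  step 4: D  (read b: B→D)   ← first repeat (D seen earlier)
  step 5: B  (read b: D→B)
  step 6: F  (read a: B→F)
  step 7: E  (read a: F→E)

So i = 2, j = 4, giving x = w[0:2] = ba, y = w[2:4] = bb, z = w[4:7] = baa.
Check: |xy| = 4 ≤ 6 and |y| = 2 ≥ 1. Reading y takes N from D back to D, so every xyⁱz is accepted.
Pumping length from the standard proof: p = 6 (the number of states). The repeated state found above gives |xy| = j ≤ 6 and |y| = j − i ≥ 1.

bb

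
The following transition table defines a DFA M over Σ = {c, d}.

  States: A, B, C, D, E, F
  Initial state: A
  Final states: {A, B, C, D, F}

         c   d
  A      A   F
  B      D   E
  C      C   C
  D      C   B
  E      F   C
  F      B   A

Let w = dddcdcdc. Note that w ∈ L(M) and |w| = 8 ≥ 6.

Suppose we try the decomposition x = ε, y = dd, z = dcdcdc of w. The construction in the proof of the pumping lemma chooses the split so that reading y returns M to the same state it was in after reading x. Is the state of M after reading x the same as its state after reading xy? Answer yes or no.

yes

State sequence: A -d-> F -d-> A

After x (step 0): A. After xy (step 2): A.
They match, so y = dd drives M around a cycle from A back to itself; pumping y any number of times keeps M in A before reading z, and xyⁱz ∈ L(M) for every i ≥ 0.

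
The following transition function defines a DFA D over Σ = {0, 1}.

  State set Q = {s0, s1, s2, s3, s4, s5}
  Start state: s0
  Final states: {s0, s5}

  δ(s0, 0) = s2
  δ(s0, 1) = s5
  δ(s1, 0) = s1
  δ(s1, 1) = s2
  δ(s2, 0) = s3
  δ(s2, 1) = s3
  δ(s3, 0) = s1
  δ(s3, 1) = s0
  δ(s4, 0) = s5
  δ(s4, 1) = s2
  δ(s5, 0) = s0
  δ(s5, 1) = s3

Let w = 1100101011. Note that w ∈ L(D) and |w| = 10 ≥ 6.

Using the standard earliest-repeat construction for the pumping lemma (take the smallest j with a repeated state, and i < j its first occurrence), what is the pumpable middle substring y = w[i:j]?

Run of D on w = 1 1 0 0 1 0 1 0 1 1:
  step 0: s0  (start)
  step 1: s5  (read 1: s0→s5)
  step 2: s3  (read 1: s5→s3)
  step 3: s1  (read 0: s3→s1)
  step 4: s1  (read 0: s1→s1)   ← first repeat (s1 seen earlier)
  step 5: s2  (read 1: s1→s2)
  step 6: s3  (read 0: s2→s3)
  step 7: s0  (read 1: s3→s0)
  step 8: s2  (read 0: s0→s2)
  step 9: s3  (read 1: s2→s3)
  step 10: s0  (read 1: s3→s0)

So i = 3, j = 4, giving x = w[0:3] = 110, y = w[3:4] = 0, z = w[4:10] = 101011.
Check: |xy| = 4 ≤ 6 and |y| = 1 ≥ 1. Reading y takes D from s1 back to s1, so every xyⁱz is accepted.
With |Q| = 6, pigeonhole forces a state repeat no later than step 6; the substring read between the first and second visits to that state can be pumped.

0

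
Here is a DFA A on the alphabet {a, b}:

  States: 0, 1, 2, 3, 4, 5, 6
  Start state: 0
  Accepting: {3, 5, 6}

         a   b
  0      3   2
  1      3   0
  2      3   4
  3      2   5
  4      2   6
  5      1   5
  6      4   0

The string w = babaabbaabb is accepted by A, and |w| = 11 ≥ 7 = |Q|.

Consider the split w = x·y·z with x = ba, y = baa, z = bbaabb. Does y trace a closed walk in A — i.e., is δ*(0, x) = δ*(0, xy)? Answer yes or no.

yes

Run of A on the first 5 characters of w = b a b a a:
  step 0: 0  (start)
  step 1: 2  (read b: 0→2)
  step 2: 3  (read a: 2→3)
  step 3: 5  (read b: 3→5)
  step 4: 1  (read a: 5→1)
  step 5: 3  (read a: 1→3)

After x (step 2): 3. After xy (step 5): 3.
They match, so y = baa drives A around a cycle from 3 back to itself; pumping y any number of times keeps A in 3 before reading z, and xyⁱz ∈ L(A) for every i ≥ 0.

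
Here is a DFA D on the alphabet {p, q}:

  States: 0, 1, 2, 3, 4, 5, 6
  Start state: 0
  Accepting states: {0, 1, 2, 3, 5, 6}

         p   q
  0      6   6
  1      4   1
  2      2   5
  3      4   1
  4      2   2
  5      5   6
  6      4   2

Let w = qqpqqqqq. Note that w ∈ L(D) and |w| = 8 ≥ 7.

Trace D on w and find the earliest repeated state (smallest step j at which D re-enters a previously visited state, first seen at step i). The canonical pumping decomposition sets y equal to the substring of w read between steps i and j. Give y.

p

Run of D on w = q q p q q q q q:
  step 0: 0  (start)
  step 1: 6  (read q: 0→6)
  step 2: 2  (read q: 6→2)
  step 3: 2  (read p: 2→2)   ← first repeat (2 seen earlier)
  step 4: 5  (read q: 2→5)
  step 5: 6  (read q: 5→6)
  step 6: 2  (read q: 6→2)
  step 7: 5  (read q: 2→5)
  step 8: 6  (read q: 5→6)

So i = 2, j = 3, giving x = w[0:2] = qq, y = w[2:3] = p, z = w[3:8] = qqqqq.
Check: |xy| = 3 ≤ 7 and |y| = 1 ≥ 1. Reading y takes D from 2 back to 2, so every xyⁱz is accepted.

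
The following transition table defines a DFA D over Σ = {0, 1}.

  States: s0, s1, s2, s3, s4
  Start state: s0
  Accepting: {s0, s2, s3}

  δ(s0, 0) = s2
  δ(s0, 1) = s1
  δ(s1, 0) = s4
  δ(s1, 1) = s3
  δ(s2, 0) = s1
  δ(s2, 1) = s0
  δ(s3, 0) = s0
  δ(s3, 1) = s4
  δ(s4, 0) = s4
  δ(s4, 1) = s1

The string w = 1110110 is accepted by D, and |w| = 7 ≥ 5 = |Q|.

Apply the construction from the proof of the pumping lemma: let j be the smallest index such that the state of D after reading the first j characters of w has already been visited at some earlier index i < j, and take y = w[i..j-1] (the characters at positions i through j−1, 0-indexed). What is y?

0

Run of D on w = 1 1 1 0 1 1 0:
  step 0: s0  (start)
  step 1: s1  (read 1: s0→s1)
  step 2: s3  (read 1: s1→s3)
  step 3: s4  (read 1: s3→s4)
  step 4: s4  (read 0: s4→s4)   ← first repeat (s4 seen earlier)
  step 5: s1  (read 1: s4→s1)
  step 6: s3  (read 1: s1→s3)
  step 7: s0  (read 0: s3→s0)

So i = 3, j = 4, giving x = w[0:3] = 111, y = w[3:4] = 0, z = w[4:7] = 110.
Check: |xy| = 4 ≤ 5 and |y| = 1 ≥ 1. Reading y takes D from s4 back to s4, so every xyⁱz is accepted.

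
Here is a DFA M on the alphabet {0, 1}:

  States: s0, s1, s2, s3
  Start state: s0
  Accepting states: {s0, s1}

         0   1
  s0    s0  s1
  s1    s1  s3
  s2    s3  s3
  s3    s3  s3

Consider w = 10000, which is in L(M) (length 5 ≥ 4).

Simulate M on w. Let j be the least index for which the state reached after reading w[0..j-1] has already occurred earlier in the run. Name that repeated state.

s1

State sequence: s0 -1-> s1 -0-> s1 -0-> s1 -0-> s1 -0-> s1
First repeat at step 2: s1 was already visited.

The earliest repeat is at step j = 2: M is in s1, which it already visited at step i = 1.
With |Q| = 4, pigeonhole forces a state repeat no later than step 4; the substring read between the first and second visits to that state can be pumped.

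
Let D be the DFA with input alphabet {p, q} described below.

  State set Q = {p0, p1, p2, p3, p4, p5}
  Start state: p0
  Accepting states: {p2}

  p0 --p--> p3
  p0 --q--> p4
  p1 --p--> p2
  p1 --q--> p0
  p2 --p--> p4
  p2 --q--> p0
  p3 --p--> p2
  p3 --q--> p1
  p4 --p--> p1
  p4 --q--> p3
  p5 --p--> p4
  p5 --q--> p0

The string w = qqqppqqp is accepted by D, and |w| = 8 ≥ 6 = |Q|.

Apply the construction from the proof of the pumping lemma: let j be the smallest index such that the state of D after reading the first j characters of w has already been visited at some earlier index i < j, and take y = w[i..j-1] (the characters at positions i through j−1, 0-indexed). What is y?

Run of D on w = q q q p p q q p:
  step 0: p0  (start)
  step 1: p4  (read q: p0→p4)
  step 2: p3  (read q: p4→p3)
  step 3: p1  (read q: p3→p1)
  step 4: p2  (read p: p1→p2)
  step 5: p4  (read p: p2→p4)   ← first repeat (p4 seen earlier)
  step 6: p3  (read q: p4→p3)
  step 7: p1  (read q: p3→p1)
  step 8: p2  (read p: p1→p2)

So i = 1, j = 5, giving x = w[0:1] = q, y = w[1:5] = qqpp, z = w[5:8] = qqp.
Check: |xy| = 5 ≤ 6 and |y| = 4 ≥ 1. Reading y takes D from p4 back to p4, so every xyⁱz is accepted.
Since D has 6 states, any run of length ≥ 6 visits 6+1 states, so by pigeonhole some state repeats within the first 6 steps — that repeat gives the pumpable loop.

qqpp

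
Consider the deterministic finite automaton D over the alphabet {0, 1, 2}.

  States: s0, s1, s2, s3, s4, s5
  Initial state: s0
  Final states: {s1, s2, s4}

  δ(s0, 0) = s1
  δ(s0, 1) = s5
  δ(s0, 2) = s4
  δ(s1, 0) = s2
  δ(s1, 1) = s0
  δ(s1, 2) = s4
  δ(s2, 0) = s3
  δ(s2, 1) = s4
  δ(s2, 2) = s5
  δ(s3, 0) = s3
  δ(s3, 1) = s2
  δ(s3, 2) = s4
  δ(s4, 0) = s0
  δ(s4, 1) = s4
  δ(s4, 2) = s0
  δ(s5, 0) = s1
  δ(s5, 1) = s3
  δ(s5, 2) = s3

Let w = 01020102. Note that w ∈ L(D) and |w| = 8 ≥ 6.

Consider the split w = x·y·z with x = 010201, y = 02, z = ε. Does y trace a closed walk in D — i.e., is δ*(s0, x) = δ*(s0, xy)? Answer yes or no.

State sequence: s0 -0-> s1 -1-> s0 -0-> s1 -2-> s4 -0-> s0 -1-> s5 -0-> s1 -2-> s4

After x (step 6): s5. After xy (step 8): s4.
They differ (s5 ≠ s4), so y is not a cycle from the state after x; this split is not the one the pumping-lemma construction produces, and pumping y need not keep the string in L(D).

no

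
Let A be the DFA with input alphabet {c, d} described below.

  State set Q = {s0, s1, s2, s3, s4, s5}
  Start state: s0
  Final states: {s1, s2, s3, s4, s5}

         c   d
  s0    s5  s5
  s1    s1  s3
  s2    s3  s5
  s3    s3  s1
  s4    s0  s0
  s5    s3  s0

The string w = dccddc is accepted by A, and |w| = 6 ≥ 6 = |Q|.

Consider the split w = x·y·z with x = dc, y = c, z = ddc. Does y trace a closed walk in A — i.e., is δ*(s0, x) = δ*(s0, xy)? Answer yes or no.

yes

State sequence: s0 -d-> s5 -c-> s3 -c-> s3

After x (step 2): s3. After xy (step 3): s3.
They match, so y = c drives A around a cycle from s3 back to itself; pumping y any number of times keeps A in s3 before reading z, and xyⁱz ∈ L(A) for every i ≥ 0.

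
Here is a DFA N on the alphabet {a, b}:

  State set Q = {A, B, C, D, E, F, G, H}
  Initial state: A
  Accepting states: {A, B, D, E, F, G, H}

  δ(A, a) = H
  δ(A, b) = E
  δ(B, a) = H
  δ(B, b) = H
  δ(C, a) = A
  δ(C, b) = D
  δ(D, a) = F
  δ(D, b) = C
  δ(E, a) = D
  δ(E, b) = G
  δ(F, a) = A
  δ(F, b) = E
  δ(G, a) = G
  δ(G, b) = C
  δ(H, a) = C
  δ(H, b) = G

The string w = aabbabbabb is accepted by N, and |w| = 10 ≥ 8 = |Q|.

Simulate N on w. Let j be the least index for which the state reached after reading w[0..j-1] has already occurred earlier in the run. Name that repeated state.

State sequence: A -a-> H -a-> C -b-> D -b-> C -a-> A -b-> E -b-> G -a-> G -b-> C -b-> D
First repeat at step 4: C was already visited.

The earliest repeat is at step j = 4: N is in C, which it already visited at step i = 2.

C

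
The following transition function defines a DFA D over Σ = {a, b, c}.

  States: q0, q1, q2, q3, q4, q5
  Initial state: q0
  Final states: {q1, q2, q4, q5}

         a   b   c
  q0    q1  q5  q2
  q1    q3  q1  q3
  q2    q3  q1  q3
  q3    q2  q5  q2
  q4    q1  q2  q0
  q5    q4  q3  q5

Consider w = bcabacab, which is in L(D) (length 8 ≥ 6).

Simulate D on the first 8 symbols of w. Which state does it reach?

Run of D on the first 8 characters of w = b c a b a c a b:
  step 0: q0  (start)
  step 1: q5  (read b: q0→q5)
  step 2: q5  (read c: q5→q5)
  step 3: q4  (read a: q5→q4)
  step 4: q2  (read b: q4→q2)
  step 5: q3  (read a: q2→q3)
  step 6: q2  (read c: q3→q2)
  step 7: q3  (read a: q2→q3)
  step 8: q5  (read b: q3→q5)

After reading 8 characters, D is in state q5.

q5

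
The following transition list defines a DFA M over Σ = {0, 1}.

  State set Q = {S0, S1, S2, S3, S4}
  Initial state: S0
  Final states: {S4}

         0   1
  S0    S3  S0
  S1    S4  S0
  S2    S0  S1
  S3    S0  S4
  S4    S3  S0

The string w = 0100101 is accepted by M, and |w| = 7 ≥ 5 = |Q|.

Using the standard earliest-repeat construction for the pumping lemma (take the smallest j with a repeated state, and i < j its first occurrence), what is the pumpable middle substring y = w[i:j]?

10

State sequence: S0 -0-> S3 -1-> S4 -0-> S3 -0-> S0 -1-> S0 -0-> S3 -1-> S4
First repeat at step 3: S3 was already visited.

So i = 1, j = 3, giving x = w[0:1] = 0, y = w[1:3] = 10, z = w[3:7] = 0101.
Check: |xy| = 3 ≤ 5 and |y| = 2 ≥ 1. Reading y takes M from S3 back to S3, so every xyⁱz is accepted.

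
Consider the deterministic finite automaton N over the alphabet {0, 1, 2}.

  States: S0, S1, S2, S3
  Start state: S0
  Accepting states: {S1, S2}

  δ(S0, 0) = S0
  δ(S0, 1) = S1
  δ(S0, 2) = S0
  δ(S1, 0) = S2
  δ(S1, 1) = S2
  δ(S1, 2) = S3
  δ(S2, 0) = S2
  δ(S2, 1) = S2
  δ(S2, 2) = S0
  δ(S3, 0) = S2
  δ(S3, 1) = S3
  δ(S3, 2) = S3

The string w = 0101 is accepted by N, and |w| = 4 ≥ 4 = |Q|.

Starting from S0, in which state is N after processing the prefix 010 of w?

S2

Run of N on the first 3 characters of w = 0 1 0:
  step 0: S0  (start)
  step 1: S0  (read 0: S0→S0)
  step 2: S1  (read 1: S0→S1)
  step 3: S2  (read 0: S1→S2)

After reading 3 characters, N is in state S2.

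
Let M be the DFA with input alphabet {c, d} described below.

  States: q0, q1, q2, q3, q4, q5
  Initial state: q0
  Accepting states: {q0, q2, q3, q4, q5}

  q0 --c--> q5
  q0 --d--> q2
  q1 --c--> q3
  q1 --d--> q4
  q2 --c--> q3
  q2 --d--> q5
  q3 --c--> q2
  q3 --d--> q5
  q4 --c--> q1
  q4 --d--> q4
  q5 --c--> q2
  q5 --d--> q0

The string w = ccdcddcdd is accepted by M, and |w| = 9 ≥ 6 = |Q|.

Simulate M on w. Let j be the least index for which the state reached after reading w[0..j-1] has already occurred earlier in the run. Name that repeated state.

Run of M on w = c c d c d d c d d:
  step 0: q0  (start)
  step 1: q5  (read c: q0→q5)
  step 2: q2  (read c: q5→q2)
  step 3: q5  (read d: q2→q5)   ← first repeat (q5 seen earlier)
  step 4: q2  (read c: q5→q2)
  step 5: q5  (read d: q2→q5)
  step 6: q0  (read d: q5→q0)
  step 7: q5  (read c: q0→q5)
  step 8: q0  (read d: q5→q0)
  step 9: q2  (read d: q0→q2)

The earliest repeat is at step j = 3: M is in q5, which it already visited at step i = 1.
Pumping length from the standard proof: p = 6 (the number of states). The repeated state found above gives |xy| = j ≤ 6 and |y| = j − i ≥ 1.

q5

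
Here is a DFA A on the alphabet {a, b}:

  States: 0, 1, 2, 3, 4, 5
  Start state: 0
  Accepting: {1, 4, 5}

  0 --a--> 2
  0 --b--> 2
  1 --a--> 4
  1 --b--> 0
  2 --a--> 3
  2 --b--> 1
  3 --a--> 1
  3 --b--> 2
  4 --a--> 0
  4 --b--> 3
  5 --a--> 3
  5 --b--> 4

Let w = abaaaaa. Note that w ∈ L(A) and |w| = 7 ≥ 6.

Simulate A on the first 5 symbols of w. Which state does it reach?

2

Run of A on the first 5 characters of w = a b a a a:
  step 0: 0  (start)
  step 1: 2  (read a: 0→2)
  step 2: 1  (read b: 2→1)
  step 3: 4  (read a: 1→4)
  step 4: 0  (read a: 4→0)
  step 5: 2  (read a: 0→2)

After reading 5 characters, A is in state 2.
(This kind of state-tracing is the core of the pumping-lemma construction: with 6 states, pigeonhole forces a repeat within the first 6 steps.)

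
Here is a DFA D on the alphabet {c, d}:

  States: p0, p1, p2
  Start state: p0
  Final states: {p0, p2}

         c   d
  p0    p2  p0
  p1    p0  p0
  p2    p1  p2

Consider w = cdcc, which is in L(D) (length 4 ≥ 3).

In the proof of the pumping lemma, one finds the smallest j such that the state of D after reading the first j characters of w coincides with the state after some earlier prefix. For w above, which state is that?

Run of D on w = c d c c:
  step 0: p0  (start)
  step 1: p2  (read c: p0→p2)
  step 2: p2  (read d: p2→p2)   ← first repeat (p2 seen earlier)
  step 3: p1  (read c: p2→p1)
  step 4: p0  (read c: p1→p0)

The earliest repeat is at step j = 2: D is in p2, which it already visited at step i = 1.
The DFA has 3 states, so the proof of the pumping lemma guarantees a repeated state among the first 3+1 visited; the segment between the two visits is the pumpable y.

p2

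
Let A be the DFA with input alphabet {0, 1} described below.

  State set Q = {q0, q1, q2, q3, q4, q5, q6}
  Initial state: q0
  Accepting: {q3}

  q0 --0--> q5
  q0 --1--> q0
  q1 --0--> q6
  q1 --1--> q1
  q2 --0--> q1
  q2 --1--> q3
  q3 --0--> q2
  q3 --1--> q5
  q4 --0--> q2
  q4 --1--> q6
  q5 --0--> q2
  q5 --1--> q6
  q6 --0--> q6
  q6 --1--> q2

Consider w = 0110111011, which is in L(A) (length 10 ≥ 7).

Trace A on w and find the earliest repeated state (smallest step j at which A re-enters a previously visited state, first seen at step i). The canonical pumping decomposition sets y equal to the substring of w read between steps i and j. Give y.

Run of A on w = 0 1 1 0 1 1 1 0 1 1:
  step 0: q0  (start)
  step 1: q5  (read 0: q0→q5)
  step 2: q6  (read 1: q5→q6)
  step 3: q2  (read 1: q6→q2)
  step 4: q1  (read 0: q2→q1)
  step 5: q1  (read 1: q1→q1)   ← first repeat (q1 seen earlier)
  step 6: q1  (read 1: q1→q1)
  step 7: q1  (read 1: q1→q1)
  step 8: q6  (read 0: q1→q6)
  step 9: q2  (read 1: q6→q2)
  step 10: q3  (read 1: q2→q3)

So i = 4, j = 5, giving x = w[0:4] = 0110, y = w[4:5] = 1, z = w[5:10] = 11011.
Check: |xy| = 5 ≤ 7 and |y| = 1 ≥ 1. Reading y takes A from q1 back to q1, so every xyⁱz is accepted.

1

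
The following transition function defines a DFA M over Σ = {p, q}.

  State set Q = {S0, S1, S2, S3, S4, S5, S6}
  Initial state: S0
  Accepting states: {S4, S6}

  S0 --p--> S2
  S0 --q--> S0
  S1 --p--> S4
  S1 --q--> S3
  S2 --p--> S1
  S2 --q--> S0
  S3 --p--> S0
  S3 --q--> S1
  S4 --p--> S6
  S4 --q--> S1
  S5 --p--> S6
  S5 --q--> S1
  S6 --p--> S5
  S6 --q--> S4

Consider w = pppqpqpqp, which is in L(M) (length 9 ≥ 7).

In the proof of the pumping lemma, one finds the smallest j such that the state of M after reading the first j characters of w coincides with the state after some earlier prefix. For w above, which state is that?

S1

Run of M on w = p p p q p q p q p:
  step 0: S0  (start)
  step 1: S2  (read p: S0→S2)
  step 2: S1  (read p: S2→S1)
  step 3: S4  (read p: S1→S4)
  step 4: S1  (read q: S4→S1)   ← first repeat (S1 seen earlier)
  step 5: S4  (read p: S1→S4)
  step 6: S1  (read q: S4→S1)
  step 7: S4  (read p: S1→S4)
  step 8: S1  (read q: S4→S1)
  step 9: S4  (read p: S1→S4)

The earliest repeat is at step j = 4: M is in S1, which it already visited at step i = 2.
The DFA has 7 states, so the proof of the pumping lemma guarantees a repeated state among the first 7+1 visited; the segment between the two visits is the pumpable y.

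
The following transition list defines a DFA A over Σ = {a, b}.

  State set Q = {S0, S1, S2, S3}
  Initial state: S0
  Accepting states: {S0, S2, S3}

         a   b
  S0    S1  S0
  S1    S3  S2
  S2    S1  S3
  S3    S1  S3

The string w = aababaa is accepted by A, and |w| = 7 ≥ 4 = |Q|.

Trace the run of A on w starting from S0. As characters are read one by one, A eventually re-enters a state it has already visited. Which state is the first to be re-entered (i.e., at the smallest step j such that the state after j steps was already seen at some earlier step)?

S3

State sequence: S0 -a-> S1 -a-> S3 -b-> S3 -a-> S1 -b-> S2 -a-> S1 -a-> S3
First repeat at step 3: S3 was already visited.

The earliest repeat is at step j = 3: A is in S3, which it already visited at step i = 2.
Pumping length from the standard proof: p = 4 (the number of states). The repeated state found above gives |xy| = j ≤ 4 and |y| = j − i ≥ 1.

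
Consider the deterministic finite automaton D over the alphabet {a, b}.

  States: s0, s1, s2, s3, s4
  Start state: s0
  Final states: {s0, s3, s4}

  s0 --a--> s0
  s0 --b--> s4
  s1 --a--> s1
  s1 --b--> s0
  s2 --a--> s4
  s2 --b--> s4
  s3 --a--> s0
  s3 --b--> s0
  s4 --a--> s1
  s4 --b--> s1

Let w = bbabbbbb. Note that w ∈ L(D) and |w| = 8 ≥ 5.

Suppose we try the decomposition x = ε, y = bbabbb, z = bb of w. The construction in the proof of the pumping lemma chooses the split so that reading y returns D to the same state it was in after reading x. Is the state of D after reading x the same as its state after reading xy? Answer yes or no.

Run of D on the first 6 characters of w = b b a b b b:
  step 0: s0  (start)
  step 1: s4  (read b: s0→s4)
  step 2: s1  (read b: s4→s1)
  step 3: s1  (read a: s1→s1)
  step 4: s0  (read b: s1→s0)
  step 5: s4  (read b: s0→s4)
  step 6: s1  (read b: s4→s1)

After x (step 0): s0. After xy (step 6): s1.
They differ (s0 ≠ s1), so y is not a cycle from the state after x; this split is not the one the pumping-lemma construction produces, and pumping y need not keep the string in L(D).

no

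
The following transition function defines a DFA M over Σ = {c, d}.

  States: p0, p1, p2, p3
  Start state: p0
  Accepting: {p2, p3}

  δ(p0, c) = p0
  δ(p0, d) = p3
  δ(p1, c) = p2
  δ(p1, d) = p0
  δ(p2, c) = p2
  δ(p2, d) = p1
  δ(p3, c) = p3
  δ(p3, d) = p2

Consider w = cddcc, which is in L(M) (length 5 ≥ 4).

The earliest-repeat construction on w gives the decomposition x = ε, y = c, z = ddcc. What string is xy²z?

ccddcc

xy^2z = ε·c·c·ddcc = ccddcc.
Reading y = c takes M from p0 back to p0, so after x·y·y the machine is still in p0, and z then leads to the accepting state p2. Hence ccddcc ∈ L(M).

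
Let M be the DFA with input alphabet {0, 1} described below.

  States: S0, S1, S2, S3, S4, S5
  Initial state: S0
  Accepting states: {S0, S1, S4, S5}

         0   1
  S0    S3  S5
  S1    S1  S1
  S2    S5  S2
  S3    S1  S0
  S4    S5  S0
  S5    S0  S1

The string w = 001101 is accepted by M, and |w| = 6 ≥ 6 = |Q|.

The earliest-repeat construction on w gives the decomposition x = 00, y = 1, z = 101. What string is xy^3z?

00111101

xy^3z = 00·1·1·1·101 = 00111101.
Reading y = 1 takes M from S1 back to S1, so after x·y·y·y the machine is still in S1, and z then leads to the accepting state S1. Hence 00111101 ∈ L(M).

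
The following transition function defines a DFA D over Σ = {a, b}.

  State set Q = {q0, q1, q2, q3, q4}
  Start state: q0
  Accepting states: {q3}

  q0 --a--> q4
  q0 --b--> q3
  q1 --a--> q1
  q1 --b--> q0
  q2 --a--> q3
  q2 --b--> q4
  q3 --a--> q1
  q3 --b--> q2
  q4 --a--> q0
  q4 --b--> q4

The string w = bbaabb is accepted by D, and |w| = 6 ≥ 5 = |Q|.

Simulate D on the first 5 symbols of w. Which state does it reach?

q0

State sequence: q0 -b-> q3 -b-> q2 -a-> q3 -a-> q1 -b-> q0

After reading 5 characters, D is in state q0.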